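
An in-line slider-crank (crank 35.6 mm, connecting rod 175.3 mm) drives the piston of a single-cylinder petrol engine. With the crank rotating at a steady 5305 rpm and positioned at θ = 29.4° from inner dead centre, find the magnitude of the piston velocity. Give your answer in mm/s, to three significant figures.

11400

ω = 2π·5305/60 = 555.5 rad/s
For an in-line slider-crank, x = r cosθ + √(L² − r² sin²θ), so v = −rω sinθ·[1 + r cosθ/√(L² − r² sin²θ)].
With r = 0.0356 m, L = 0.1753 m, θ = 29.4°: √(L² − r² sin²θ) = 0.17443 m.
v = −0.0356·555.5·0.49090·[1 + 0.0356·0.87121/0.17443] = -11.435 m/s.
|v| = 11.435 m/s = 11435 mm/s.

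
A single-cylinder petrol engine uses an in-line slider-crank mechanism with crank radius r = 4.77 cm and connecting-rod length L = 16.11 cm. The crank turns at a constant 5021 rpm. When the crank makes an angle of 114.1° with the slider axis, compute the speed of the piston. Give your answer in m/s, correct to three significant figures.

ω = 2π·5021/60 = 525.8 rad/s
For an in-line slider-crank, x = r cosθ + √(L² − r² sin²θ), so v = −rω sinθ·[1 + r cosθ/√(L² − r² sin²θ)].
With r = 0.0477 m, L = 0.1611 m, θ = 114.1°: √(L² − r² sin²θ) = 0.1551 m.
v = −0.0477·525.8·0.91283·[1 + 0.0477·-0.40833/0.1551] = -20.019 m/s.
|v| = 20.019 m/s.

20.0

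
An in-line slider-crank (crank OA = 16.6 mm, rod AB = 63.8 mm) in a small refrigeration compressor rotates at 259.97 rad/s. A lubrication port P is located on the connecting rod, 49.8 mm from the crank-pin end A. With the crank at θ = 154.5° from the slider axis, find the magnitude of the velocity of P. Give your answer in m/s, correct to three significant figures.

1.74

ω = 260 rad/s.  Crank-pin speed |V_A| = rω = 4.3155 m/s, perpendicular to OA.
Rod angle: sinφ = −(r/L) sinθ ⇒ φ = -6.431°; ω_rod = −rω cosθ/√(L²−r²sin²θ) = +61.439 rad/s.
V_P = V_A + ω_rod × AP, with AP = 0.0498 m along the rod.
Components: V_Px = −rω sinθ − a·ω_rod·sinφ = -1.5151 m/s;  V_Py = rω cosθ + a·ω_rod·cosφ = -0.85473 m/s.
|V_P| = √(V_Px² + V_Py²) = 1.7396 m/s.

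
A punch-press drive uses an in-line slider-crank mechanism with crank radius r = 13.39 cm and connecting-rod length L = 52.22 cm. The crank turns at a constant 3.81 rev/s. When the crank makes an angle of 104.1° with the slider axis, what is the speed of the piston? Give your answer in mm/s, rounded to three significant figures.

2910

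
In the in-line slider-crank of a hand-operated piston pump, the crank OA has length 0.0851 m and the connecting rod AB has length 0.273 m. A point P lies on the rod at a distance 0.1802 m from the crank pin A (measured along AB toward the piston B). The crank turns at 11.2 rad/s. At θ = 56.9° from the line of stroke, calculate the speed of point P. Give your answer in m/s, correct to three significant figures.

0.909

ω = 11.2 rad/s.  Crank-pin speed |V_A| = rω = 0.95312 m/s, perpendicular to OA.
Rod angle: sinφ = −(r/L) sinθ ⇒ φ = -15.137°; ω_rod = −rω cosθ/√(L²−r²sin²θ) = -1.9751 rad/s.
V_P = V_A + ω_rod × AP, with AP = 0.1802 m along the rod.
Components: V_Px = −rω sinθ − a·ω_rod·sinφ = -0.89139 m/s;  V_Py = rω cosθ + a·ω_rod·cosφ = +0.17693 m/s.
|V_P| = √(V_Px² + V_Py²) = 0.90878 m/s.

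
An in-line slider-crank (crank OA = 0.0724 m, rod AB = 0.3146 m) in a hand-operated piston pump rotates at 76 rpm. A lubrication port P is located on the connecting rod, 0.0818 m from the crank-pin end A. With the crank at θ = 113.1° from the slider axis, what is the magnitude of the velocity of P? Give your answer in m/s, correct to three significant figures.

ω = 7.959 rad/s.  Crank-pin speed |V_A| = rω = 0.57621 m/s, perpendicular to OA.
Rod angle: sinφ = −(r/L) sinθ ⇒ φ = -12.221°; ω_rod = −rω cosθ/√(L²−r²sin²θ) = +0.73525 rad/s.
V_P = V_A + ω_rod × AP, with AP = 0.0818 m along the rod.
Components: V_Px = −rω sinθ − a·ω_rod·sinφ = -0.51728 m/s;  V_Py = rω cosθ + a·ω_rod·cosφ = -0.16729 m/s.
|V_P| = √(V_Px² + V_Py²) = 0.54366 m/s.

0.544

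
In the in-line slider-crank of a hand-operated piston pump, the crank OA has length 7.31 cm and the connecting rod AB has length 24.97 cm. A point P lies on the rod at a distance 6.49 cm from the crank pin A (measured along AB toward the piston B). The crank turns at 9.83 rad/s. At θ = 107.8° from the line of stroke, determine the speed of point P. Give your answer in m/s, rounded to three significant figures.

0.687

ω = 9.83 rad/s.  Crank-pin speed |V_A| = rω = 0.71857 m/s, perpendicular to OA.
Rod angle: sinφ = −(r/L) sinθ ⇒ φ = -16.185°; ω_rod = −rω cosθ/√(L²−r²sin²θ) = +0.91602 rad/s.
V_P = V_A + ω_rod × AP, with AP = 0.0649 m along the rod.
Components: V_Px = −rω sinθ − a·ω_rod·sinφ = -0.6676 m/s;  V_Py = rω cosθ + a·ω_rod·cosφ = -0.16257 m/s.
|V_P| = √(V_Px² + V_Py²) = 0.68711 m/s.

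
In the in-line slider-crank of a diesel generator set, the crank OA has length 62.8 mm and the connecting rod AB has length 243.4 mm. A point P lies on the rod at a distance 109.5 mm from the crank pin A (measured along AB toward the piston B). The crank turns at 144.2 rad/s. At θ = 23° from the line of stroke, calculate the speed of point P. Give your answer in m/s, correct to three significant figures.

6.03

ω = 144.2 rad/s.  Crank-pin speed |V_A| = rω = 9.0558 m/s, perpendicular to OA.
Rod angle: sinφ = −(r/L) sinθ ⇒ φ = -5.786°; ω_rod = −rω cosθ/√(L²−r²sin²θ) = -34.423 rad/s.
V_P = V_A + ω_rod × AP, with AP = 0.1095 m along the rod.
Components: V_Px = −rω sinθ − a·ω_rod·sinφ = -3.9184 m/s;  V_Py = rω cosθ + a·ω_rod·cosφ = +4.5858 m/s.
|V_P| = √(V_Px² + V_Py²) = 6.0318 m/s.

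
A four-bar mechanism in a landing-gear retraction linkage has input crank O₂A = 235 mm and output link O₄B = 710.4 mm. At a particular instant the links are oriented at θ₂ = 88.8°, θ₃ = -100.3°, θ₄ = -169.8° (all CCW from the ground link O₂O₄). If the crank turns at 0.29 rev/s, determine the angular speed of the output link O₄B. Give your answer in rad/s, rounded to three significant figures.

ω₂ = 1.822 rad/s (from 0.29 rev/s).
Differentiating the loop-closure r₂e^{iθ₂}+r₃e^{iθ₃}=r₁+r₄e^{iθ₄} gives r₂ω₂e^{iθ₂}+r₃ω₃e^{iθ₃}=r₄ω₄e^{iθ₄}.
Eliminating the other unknown: ω₄ = r₂ω₂ sin(θ₂−θ₃) / [r₄ sin(θ₄−θ₃)].
Numerator sine = -0.15816; denominator sine = -0.93667.
Result = 0.235·1.822·(-0.15816) / (0.7104·(-0.93667)) = +0.10178 rad/s; magnitude 0.10178 rad/s.

0.102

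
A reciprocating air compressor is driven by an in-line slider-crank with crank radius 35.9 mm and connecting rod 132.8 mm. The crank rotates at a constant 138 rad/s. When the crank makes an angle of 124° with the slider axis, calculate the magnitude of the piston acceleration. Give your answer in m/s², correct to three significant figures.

450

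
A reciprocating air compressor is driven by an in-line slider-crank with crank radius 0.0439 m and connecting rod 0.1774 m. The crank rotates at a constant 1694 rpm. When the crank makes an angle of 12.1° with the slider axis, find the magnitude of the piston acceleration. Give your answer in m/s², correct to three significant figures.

ω = 2π·1694/60 = 177.4 rad/s
x(θ) = r cosθ + √(L² − r² sin²θ); with ω constant, a = ω²·d²x/dθ².
d²x/dθ² = −r cosθ − r²(cos2θ)/√u − r⁴ sin²2θ/(4u^{3/2}),  u = L² − r² sin²θ = 0.0313861 m².
Substituting r = 0.0439 m, L = 0.1774 m, θ = 12.1°: d²x/dθ² = -0.052875 m.
a = ω²·d²x/dθ² = (177.4)²·(-0.052875) = -1663.9 m/s²;  |a| = 1663.9 m/s².

1660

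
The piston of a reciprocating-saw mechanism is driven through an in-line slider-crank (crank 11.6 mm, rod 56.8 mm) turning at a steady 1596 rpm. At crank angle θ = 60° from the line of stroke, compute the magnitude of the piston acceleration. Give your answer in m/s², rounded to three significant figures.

129

ω = 2π·1596/60 = 167.1 rad/s
x(θ) = r cosθ + √(L² − r² sin²θ); with ω constant, a = ω²·d²x/dθ².
d²x/dθ² = −r cosθ − r²(cos2θ)/√u − r⁴ sin²2θ/(4u^{3/2}),  u = L² − r² sin²θ = 0.00312532 m².
Substituting r = 0.0116 m, L = 0.0568 m, θ = 60°: d²x/dθ² = -0.004616 m.
a = ω²·d²x/dθ² = (167.1)²·(-0.004616) = -128.94 m/s²;  |a| = 128.94 m/s².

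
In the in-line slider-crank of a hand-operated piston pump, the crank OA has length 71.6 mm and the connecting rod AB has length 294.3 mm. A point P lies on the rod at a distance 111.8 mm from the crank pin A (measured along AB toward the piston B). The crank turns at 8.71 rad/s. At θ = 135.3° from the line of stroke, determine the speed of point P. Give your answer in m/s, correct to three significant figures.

0.493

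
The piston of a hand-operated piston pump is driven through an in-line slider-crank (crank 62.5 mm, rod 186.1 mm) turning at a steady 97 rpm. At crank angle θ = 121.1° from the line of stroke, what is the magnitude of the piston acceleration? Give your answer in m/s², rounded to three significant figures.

4.33

ω = 2π·97/60 = 10.16 rad/s
x(θ) = r cosθ + √(L² − r² sin²θ); with ω constant, a = ω²·d²x/dθ².
d²x/dθ² = −r cosθ − r²(cos2θ)/√u − r⁴ sin²2θ/(4u^{3/2}),  u = L² − r² sin²θ = 0.0317692 m².
Substituting r = 0.0625 m, L = 0.1861 m, θ = 121.1°: d²x/dθ² = +0.041977 m.
a = ω²·d²x/dθ² = (10.16)²·(+0.041977) = +4.3313 m/s²;  |a| = 4.3313 m/s².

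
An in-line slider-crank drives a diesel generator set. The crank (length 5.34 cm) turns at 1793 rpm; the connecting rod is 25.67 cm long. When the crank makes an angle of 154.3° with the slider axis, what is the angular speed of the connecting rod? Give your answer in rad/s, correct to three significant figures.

ω = 187.8 rad/s (converted from 1793 rpm).
The rod makes angle φ with the slider axis where L sinφ = r sinθ; differentiating, L cosφ·φ̇ = r ω cosθ.
L cosφ = √(L² − r² sin²θ) = 0.25565 m.
|ω_rod| = r ω |cosθ| / √(L² − r² sin²θ) = 0.0534·187.8·0.90108/0.25565 = 35.34 rad/s.

35.3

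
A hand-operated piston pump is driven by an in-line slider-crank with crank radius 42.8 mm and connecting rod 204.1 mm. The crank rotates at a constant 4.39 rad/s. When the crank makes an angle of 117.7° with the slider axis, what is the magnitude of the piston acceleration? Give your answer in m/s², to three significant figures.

0.482

ω = 4.39 rad/s
x(θ) = r cosθ + √(L² − r² sin²θ); with ω constant, a = ω²·d²x/dθ².
d²x/dθ² = −r cosθ − r²(cos2θ)/√u − r⁴ sin²2θ/(4u^{3/2}),  u = L² − r² sin²θ = 0.0402208 m².
Substituting r = 0.0428 m, L = 0.2041 m, θ = 117.7°: d²x/dθ² = +0.025011 m.
a = ω²·d²x/dθ² = (4.39)²·(+0.025011) = +0.48202 m/s²;  |a| = 0.48202 m/s².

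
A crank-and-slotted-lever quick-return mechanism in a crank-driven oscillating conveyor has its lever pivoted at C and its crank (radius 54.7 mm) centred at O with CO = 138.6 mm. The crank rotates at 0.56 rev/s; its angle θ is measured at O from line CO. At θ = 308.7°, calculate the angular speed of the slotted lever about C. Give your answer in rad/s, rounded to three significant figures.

ω = 3.519 rad/s (from 0.56 rev/s).
Crank pin A relative to C: A = (d + r cosθ, r sinθ); lever angle φ = atan2(r sinθ, d + r cosθ).
Differentiating tanφ: φ̇ = rω(d cosθ + r)/(d² + r² + 2dr cosθ).
d² + r² + 2dr cosθ = |CA|² = 0.0316825 m²;  d cosθ + r = +0.14136 m.
|ω_lever| = |0.0547·3.519·+0.14136| / 0.0316825 = 0.85873 rad/s.

0.859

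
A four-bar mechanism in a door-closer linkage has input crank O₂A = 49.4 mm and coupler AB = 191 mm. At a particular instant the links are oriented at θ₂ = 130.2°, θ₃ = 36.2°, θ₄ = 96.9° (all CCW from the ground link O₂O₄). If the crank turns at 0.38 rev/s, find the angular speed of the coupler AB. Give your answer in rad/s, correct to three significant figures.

0.389

ω₂ = 2.388 rad/s (from 0.38 rev/s).
Differentiating the loop-closure r₂e^{iθ₂}+r₃e^{iθ₃}=r₁+r₄e^{iθ₄} gives r₂ω₂e^{iθ₂}+r₃ω₃e^{iθ₃}=r₄ω₄e^{iθ₄}.
Eliminating the other unknown: ω₃ = r₂ω₂ sin(θ₄−θ₂) / [r₃ sin(θ₃−θ₄)].
Numerator sine = -0.54902; denominator sine = -0.87207.
Result = 0.0494·2.388·(-0.54902) / (0.191·(-0.87207)) = +0.38877 rad/s; magnitude 0.38877 rad/s.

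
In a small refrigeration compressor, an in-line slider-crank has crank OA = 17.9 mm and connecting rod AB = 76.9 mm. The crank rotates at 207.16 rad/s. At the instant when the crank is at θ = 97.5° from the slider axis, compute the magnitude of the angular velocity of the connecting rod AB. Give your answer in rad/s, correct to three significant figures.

6.47

ω = 207.2 rad/s
The rod makes angle φ with the slider axis where L sinφ = r sinθ; differentiating, L cosφ·φ̇ = r ω cosθ.
L cosφ = √(L² − r² sin²θ) = 0.074824 m.
|ω_rod| = r ω |cosθ| / √(L² − r² sin²θ) = 0.0179·207.2·0.13053/0.074824 = 6.4687 rad/s.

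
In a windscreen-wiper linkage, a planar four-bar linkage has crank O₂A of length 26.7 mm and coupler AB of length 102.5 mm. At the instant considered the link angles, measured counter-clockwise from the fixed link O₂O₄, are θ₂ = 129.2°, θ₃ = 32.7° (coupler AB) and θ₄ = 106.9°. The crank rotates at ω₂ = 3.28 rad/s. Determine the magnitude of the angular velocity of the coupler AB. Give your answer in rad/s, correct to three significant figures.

0.337

ω₂ = 3.28 rad/s
Differentiating the loop-closure r₂e^{iθ₂}+r₃e^{iθ₃}=r₁+r₄e^{iθ₄} gives r₂ω₂e^{iθ₂}+r₃ω₃e^{iθ₃}=r₄ω₄e^{iθ₄}.
Eliminating the other unknown: ω₃ = r₂ω₂ sin(θ₄−θ₂) / [r₃ sin(θ₃−θ₄)].
Numerator sine = -0.37946; denominator sine = -0.96222.
Result = 0.0267·3.28·(-0.37946) / (0.1025·(-0.96222)) = +0.33694 rad/s; magnitude 0.33694 rad/s.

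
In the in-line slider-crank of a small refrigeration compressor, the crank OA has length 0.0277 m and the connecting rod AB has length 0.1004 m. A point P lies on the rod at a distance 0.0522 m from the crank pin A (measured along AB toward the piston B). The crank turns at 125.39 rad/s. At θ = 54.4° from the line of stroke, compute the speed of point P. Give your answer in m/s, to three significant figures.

3.22

ω = 125.4 rad/s.  Crank-pin speed |V_A| = rω = 3.4733 m/s, perpendicular to OA.
Rod angle: sinφ = −(r/L) sinθ ⇒ φ = -12.964°; ω_rod = −rω cosθ/√(L²−r²sin²θ) = -20.665 rad/s.
V_P = V_A + ω_rod × AP, with AP = 0.0522 m along the rod.
Components: V_Px = −rω sinθ − a·ω_rod·sinφ = -3.0661 m/s;  V_Py = rω cosθ + a·ω_rod·cosφ = +0.97067 m/s.
|V_P| = √(V_Px² + V_Py²) = 3.2161 m/s.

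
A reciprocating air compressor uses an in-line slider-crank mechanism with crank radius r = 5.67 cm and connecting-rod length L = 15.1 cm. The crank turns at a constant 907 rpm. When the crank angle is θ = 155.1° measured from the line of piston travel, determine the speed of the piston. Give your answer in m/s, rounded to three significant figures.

1.49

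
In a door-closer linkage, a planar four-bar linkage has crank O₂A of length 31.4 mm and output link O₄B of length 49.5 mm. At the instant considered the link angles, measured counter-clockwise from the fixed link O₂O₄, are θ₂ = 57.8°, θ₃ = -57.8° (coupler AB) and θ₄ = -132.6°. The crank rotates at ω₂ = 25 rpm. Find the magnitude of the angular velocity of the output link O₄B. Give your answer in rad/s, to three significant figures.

1.55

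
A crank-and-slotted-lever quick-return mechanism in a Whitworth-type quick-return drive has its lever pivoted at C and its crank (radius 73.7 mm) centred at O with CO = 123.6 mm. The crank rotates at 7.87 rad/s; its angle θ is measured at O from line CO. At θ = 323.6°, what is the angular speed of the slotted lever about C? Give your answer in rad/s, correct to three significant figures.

2.84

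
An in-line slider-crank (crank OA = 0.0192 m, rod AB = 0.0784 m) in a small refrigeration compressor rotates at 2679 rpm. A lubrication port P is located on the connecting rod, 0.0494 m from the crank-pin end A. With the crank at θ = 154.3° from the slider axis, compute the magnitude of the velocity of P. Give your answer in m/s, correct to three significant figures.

2.69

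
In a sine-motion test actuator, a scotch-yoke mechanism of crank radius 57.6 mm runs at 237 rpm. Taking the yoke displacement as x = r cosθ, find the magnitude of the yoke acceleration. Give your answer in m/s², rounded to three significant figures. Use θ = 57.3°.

19.2

ω = 24.82 rad/s (from 237 rpm).
x = r cosθ ⇒ ẍ = −rω² cosθ (ω constant).
|a| = rω²|cosθ| = 0.0576·(24.82)²·|cos 57.3°| = 19.167 m/s².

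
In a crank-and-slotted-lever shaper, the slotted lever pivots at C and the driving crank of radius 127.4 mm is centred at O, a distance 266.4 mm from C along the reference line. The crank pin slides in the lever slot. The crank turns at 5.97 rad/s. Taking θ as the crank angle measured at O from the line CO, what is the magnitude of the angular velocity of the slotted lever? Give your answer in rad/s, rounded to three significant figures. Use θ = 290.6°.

ω = 5.97 rad/s
Crank pin A relative to C: A = (d + r cosθ, r sinθ); lever angle φ = atan2(r sinθ, d + r cosθ).
Differentiating tanφ: φ̇ = rω(d cosθ + r)/(d² + r² + 2dr cosθ).
d² + r² + 2dr cosθ = |CA|² = 0.111082 m²;  d cosθ + r = +0.22113 m.
|ω_lever| = |0.1274·5.97·+0.22113| / 0.111082 = 1.5141 rad/s.

1.51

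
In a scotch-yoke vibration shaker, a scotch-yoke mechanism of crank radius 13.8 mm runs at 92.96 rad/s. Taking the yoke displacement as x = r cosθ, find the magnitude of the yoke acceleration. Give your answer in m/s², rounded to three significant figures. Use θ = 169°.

ω = 92.96 rad/s
x = r cosθ ⇒ ẍ = −rω² cosθ (ω constant).
|a| = rω²|cosθ| = 0.0138·(92.96)²·|cos 169°| = 117.06 m/s².

117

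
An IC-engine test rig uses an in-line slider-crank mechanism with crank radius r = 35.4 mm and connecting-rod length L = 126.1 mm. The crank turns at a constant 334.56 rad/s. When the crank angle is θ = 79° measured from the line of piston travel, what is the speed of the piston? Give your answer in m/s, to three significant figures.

ω = 334.6 rad/s
For an in-line slider-crank, x = r cosθ + √(L² − r² sin²θ), so v = −rω sinθ·[1 + r cosθ/√(L² − r² sin²θ)].
With r = 0.0354 m, L = 0.1261 m, θ = 79°: √(L² − r² sin²θ) = 0.12122 m.
v = −0.0354·334.6·0.98163·[1 + 0.0354·0.19081/0.12122] = -12.274 m/s.
|v| = 12.274 m/s.

12.3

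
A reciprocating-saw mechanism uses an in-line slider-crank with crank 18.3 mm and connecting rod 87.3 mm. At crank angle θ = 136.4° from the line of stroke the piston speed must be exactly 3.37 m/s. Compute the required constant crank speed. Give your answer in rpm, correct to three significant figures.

For an in-line slider-crank, |v_piston| = rω|sinθ|·[1 + r cosθ/√(L² − r² sin²θ)].
With r = 0.0183 m, L = 0.0873 m, θ = 136.4°: the bracketed kinematic factor |dx/dθ| = 0.010684 m.
ω = v/|dx/dθ| = 3.37/0.010684 = 315.43 rad/s.
N = 60ω/(2π) = 3012.1 rpm.

3010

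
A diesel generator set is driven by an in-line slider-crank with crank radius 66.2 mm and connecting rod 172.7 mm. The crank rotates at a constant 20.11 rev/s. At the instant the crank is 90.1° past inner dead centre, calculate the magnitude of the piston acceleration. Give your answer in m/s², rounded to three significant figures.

ω = 2π·20.1 = 126.4 rad/s
x(θ) = r cosθ + √(L² − r² sin²θ); with ω constant, a = ω²·d²x/dθ².
d²x/dθ² = −r cosθ − r²(cos2θ)/√u − r⁴ sin²2θ/(4u^{3/2}),  u = L² − r² sin²θ = 0.0254429 m².
Substituting r = 0.0662 m, L = 0.1727 m, θ = 90.1°: d²x/dθ² = +0.02759 m.
a = ω²·d²x/dθ² = (126.4)²·(+0.02759) = +440.49 m/s²;  |a| = 440.49 m/s².

440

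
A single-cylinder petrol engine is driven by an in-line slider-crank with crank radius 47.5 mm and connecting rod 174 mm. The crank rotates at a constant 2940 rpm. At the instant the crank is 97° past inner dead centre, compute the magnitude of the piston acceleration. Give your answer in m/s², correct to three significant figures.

1790

ω = 2π·2940/60 = 307.9 rad/s
x(θ) = r cosθ + √(L² − r² sin²θ); with ω constant, a = ω²·d²x/dθ².
d²x/dθ² = −r cosθ − r²(cos2θ)/√u − r⁴ sin²2θ/(4u^{3/2}),  u = L² − r² sin²θ = 0.0280533 m².
Substituting r = 0.0475 m, L = 0.174 m, θ = 97°: d²x/dθ² = +0.018844 m.
a = ω²·d²x/dθ² = (307.9)²·(+0.018844) = +1786.1 m/s²;  |a| = 1786.1 m/s².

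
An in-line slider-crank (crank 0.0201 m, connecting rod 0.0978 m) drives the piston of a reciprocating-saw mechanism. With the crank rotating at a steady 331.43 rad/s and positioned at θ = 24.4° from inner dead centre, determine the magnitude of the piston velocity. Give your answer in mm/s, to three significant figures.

3270

ω = 331.4 rad/s
For an in-line slider-crank, x = r cosθ + √(L² − r² sin²θ), so v = −rω sinθ·[1 + r cosθ/√(L² − r² sin²θ)].
With r = 0.0201 m, L = 0.0978 m, θ = 24.4°: √(L² − r² sin²θ) = 0.097447 m.
v = −0.0201·331.4·0.41310·[1 + 0.0201·0.91068/0.097447] = -3.2689 m/s.
|v| = 3.2689 m/s = 3268.9 mm/s.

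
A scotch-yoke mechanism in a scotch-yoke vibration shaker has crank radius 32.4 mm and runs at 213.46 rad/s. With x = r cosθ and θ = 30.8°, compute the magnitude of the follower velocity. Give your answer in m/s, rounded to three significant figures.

3.54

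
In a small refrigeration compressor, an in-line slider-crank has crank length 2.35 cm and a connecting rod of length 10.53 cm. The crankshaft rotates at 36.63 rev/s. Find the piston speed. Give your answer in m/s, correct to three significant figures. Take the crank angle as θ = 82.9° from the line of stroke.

5.52

ω = 2π·36.6 = 230.2 rad/s
For an in-line slider-crank, x = r cosθ + √(L² − r² sin²θ), so v = −rω sinθ·[1 + r cosθ/√(L² − r² sin²θ)].
With r = 0.0235 m, L = 0.1053 m, θ = 82.9°: √(L² − r² sin²θ) = 0.10269 m.
v = −0.0235·230.2·0.99233·[1 + 0.0235·0.12360/0.10269] = -5.5189 m/s.
|v| = 5.5189 m/s.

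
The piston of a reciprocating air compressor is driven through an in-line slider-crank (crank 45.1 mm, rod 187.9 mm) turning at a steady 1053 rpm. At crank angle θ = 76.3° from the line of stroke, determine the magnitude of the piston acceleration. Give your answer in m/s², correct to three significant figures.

ω = 2π·1053/60 = 110.3 rad/s
x(θ) = r cosθ + √(L² − r² sin²θ); with ω constant, a = ω²·d²x/dθ².
d²x/dθ² = −r cosθ − r²(cos2θ)/√u − r⁴ sin²2θ/(4u^{3/2}),  u = L² − r² sin²θ = 0.0333865 m².
Substituting r = 0.0451 m, L = 0.1879 m, θ = 76.3°: d²x/dθ² = -0.00083427 m.
a = ω²·d²x/dθ² = (110.3)²·(-0.00083427) = -10.144 m/s²;  |a| = 10.144 m/s².

10.1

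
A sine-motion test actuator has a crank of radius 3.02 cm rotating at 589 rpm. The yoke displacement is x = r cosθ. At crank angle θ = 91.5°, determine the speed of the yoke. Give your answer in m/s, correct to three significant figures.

1.86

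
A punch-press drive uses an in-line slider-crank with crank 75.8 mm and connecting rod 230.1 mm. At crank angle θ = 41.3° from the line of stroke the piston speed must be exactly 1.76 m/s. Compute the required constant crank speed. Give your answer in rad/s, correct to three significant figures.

28.1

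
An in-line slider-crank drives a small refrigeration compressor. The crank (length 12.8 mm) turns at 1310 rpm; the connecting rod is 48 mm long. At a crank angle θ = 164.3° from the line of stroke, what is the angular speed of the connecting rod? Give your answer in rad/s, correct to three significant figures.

35.3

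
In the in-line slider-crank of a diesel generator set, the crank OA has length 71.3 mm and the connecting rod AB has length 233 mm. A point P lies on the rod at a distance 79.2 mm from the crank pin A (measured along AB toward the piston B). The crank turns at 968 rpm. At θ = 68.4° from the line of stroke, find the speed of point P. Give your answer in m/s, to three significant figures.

7.21

ω = 101.4 rad/s.  Crank-pin speed |V_A| = rω = 7.2276 m/s, perpendicular to OA.
Rod angle: sinφ = −(r/L) sinθ ⇒ φ = -16.530°; ω_rod = −rω cosθ/√(L²−r²sin²θ) = -11.911 rad/s.
V_P = V_A + ω_rod × AP, with AP = 0.0792 m along the rod.
Components: V_Px = −rω sinθ − a·ω_rod·sinφ = -6.9885 m/s;  V_Py = rω cosθ + a·ω_rod·cosφ = +1.7563 m/s.
|V_P| = √(V_Px² + V_Py²) = 7.2058 m/s.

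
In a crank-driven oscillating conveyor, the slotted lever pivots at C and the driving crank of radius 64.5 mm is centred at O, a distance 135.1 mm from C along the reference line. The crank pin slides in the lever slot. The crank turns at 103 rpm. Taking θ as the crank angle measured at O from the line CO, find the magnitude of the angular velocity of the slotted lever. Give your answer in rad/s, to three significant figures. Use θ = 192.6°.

ω = 10.79 rad/s (from 103 rpm).
Crank pin A relative to C: A = (d + r cosθ, r sinθ); lever angle φ = atan2(r sinθ, d + r cosθ).
Differentiating tanφ: φ̇ = rω(d cosθ + r)/(d² + r² + 2dr cosθ).
d² + r² + 2dr cosθ = |CA|² = 0.00540408 m²;  d cosθ + r = -0.067346 m.
|ω_lever| = |0.0645·10.79·-0.067346| / 0.00540408 = 8.67 rad/s.

8.67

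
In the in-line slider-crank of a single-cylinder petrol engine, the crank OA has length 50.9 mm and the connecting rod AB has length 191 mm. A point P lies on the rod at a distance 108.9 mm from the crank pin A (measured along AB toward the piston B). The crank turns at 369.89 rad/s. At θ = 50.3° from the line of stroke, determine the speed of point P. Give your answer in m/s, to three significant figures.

16.7

ω = 369.9 rad/s.  Crank-pin speed |V_A| = rω = 18.827 m/s, perpendicular to OA.
Rod angle: sinφ = −(r/L) sinθ ⇒ φ = -11.832°; ω_rod = −rω cosθ/√(L²−r²sin²θ) = -64.332 rad/s.
V_P = V_A + ω_rod × AP, with AP = 0.1089 m along the rod.
Components: V_Px = −rω sinθ − a·ω_rod·sinφ = -15.922 m/s;  V_Py = rω cosθ + a·ω_rod·cosφ = +5.1694 m/s.
|V_P| = √(V_Px² + V_Py²) = 16.74 m/s.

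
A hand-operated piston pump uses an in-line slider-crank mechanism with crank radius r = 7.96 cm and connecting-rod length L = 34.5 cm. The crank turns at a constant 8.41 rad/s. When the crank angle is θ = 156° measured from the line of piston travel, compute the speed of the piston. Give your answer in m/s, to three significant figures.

0.215

ω = 8.41 rad/s
For an in-line slider-crank, x = r cosθ + √(L² − r² sin²θ), so v = −rω sinθ·[1 + r cosθ/√(L² − r² sin²θ)].
With r = 0.0796 m, L = 0.345 m, θ = 156°: √(L² − r² sin²θ) = 0.34348 m.
v = −0.0796·8.41·0.40674·[1 + 0.0796·-0.91355/0.34348] = -0.21464 m/s.
|v| = 0.21464 m/s.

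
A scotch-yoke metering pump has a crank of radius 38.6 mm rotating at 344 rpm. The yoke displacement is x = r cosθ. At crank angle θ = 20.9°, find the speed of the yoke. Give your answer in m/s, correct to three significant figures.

0.496

ω = 36.02 rad/s (from 344 rpm).
x = r cosθ ⇒ ẋ = −rω sinθ.
|v| = rω|sinθ| = 0.0386·36.02·|sin 20.9°| = 0.49605 m/s.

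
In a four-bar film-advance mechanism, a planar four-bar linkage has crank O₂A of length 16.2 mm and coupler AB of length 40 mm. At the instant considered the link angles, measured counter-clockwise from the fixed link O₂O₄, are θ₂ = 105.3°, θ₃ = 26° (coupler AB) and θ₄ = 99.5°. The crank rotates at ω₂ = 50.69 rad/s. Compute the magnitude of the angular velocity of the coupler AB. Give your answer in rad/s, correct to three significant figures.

ω₂ = 50.69 rad/s
Differentiating the loop-closure r₂e^{iθ₂}+r₃e^{iθ₃}=r₁+r₄e^{iθ₄} gives r₂ω₂e^{iθ₂}+r₃ω₃e^{iθ₃}=r₄ω₄e^{iθ₄}.
Eliminating the other unknown: ω₃ = r₂ω₂ sin(θ₄−θ₂) / [r₃ sin(θ₃−θ₄)].
Numerator sine = -0.10106; denominator sine = -0.95882.
Result = 0.0162·50.69·(-0.10106) / (0.04·(-0.95882)) = +2.1637 rad/s; magnitude 2.1637 rad/s.

2.16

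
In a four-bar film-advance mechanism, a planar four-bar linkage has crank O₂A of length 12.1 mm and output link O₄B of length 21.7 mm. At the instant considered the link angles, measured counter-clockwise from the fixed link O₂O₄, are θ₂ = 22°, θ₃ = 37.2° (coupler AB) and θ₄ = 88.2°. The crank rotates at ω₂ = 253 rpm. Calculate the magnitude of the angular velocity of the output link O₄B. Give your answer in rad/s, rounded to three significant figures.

4.98

ω₂ = 26.49 rad/s (from 253 rpm).
Differentiating the loop-closure r₂e^{iθ₂}+r₃e^{iθ₃}=r₁+r₄e^{iθ₄} gives r₂ω₂e^{iθ₂}+r₃ω₃e^{iθ₃}=r₄ω₄e^{iθ₄}.
Eliminating the other unknown: ω₄ = r₂ω₂ sin(θ₂−θ₃) / [r₄ sin(θ₄−θ₃)].
Numerator sine = -0.26219; denominator sine = +0.77715.
Result = 0.0121·26.49·(-0.26219) / (0.0217·(+0.77715)) = -4.9841 rad/s; magnitude 4.9841 rad/s.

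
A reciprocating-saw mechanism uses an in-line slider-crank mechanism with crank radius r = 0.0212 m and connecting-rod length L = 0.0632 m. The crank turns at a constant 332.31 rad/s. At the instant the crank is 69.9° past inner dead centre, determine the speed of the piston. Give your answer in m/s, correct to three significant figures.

ω = 332.3 rad/s
For an in-line slider-crank, x = r cosθ + √(L² − r² sin²θ), so v = −rω sinθ·[1 + r cosθ/√(L² − r² sin²θ)].
With r = 0.0212 m, L = 0.0632 m, θ = 69.9°: √(L² − r² sin²θ) = 0.059982 m.
v = −0.0212·332.3·0.93909·[1 + 0.0212·0.34366/0.059982] = -7.4195 m/s.
|v| = 7.4195 m/s.

7.42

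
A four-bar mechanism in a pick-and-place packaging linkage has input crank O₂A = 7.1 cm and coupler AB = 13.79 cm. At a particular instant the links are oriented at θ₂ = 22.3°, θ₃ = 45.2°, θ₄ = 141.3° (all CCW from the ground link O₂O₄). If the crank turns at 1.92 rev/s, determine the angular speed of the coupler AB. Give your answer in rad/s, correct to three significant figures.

ω₂ = 12.06 rad/s (from 1.92 rev/s).
Differentiating the loop-closure r₂e^{iθ₂}+r₃e^{iθ₃}=r₁+r₄e^{iθ₄} gives r₂ω₂e^{iθ₂}+r₃ω₃e^{iθ₃}=r₄ω₄e^{iθ₄}.
Eliminating the other unknown: ω₃ = r₂ω₂ sin(θ₄−θ₂) / [r₃ sin(θ₃−θ₄)].
Numerator sine = +0.87462; denominator sine = -0.99434.
Result = 0.071·12.06·(+0.87462) / (0.1379·(-0.99434)) = -5.4634 rad/s; magnitude 5.4634 rad/s.

5.46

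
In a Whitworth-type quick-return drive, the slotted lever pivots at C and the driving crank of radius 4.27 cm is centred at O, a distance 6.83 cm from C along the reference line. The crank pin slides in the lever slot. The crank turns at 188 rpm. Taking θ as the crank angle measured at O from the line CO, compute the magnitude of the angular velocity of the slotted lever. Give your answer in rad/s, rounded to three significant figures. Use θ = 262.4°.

ω = 19.69 rad/s (from 188 rpm).
Crank pin A relative to C: A = (d + r cosθ, r sinθ); lever angle φ = atan2(r sinθ, d + r cosθ).
Differentiating tanφ: φ̇ = rω(d cosθ + r)/(d² + r² + 2dr cosθ).
d² + r² + 2dr cosθ = |CA|² = 0.00571675 m²;  d cosθ + r = +0.033667 m.
|ω_lever| = |0.0427·19.69·+0.033667| / 0.00571675 = 4.9507 rad/s.

4.95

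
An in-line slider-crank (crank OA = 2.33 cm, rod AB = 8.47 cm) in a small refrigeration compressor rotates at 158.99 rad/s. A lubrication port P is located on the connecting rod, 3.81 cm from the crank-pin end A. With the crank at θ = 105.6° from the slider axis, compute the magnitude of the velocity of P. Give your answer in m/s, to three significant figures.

3.49

ω = 159 rad/s.  Crank-pin speed |V_A| = rω = 3.7045 m/s, perpendicular to OA.
Rod angle: sinφ = −(r/L) sinθ ⇒ φ = -15.364°; ω_rod = −rω cosθ/√(L²−r²sin²θ) = +12.197 rad/s.
V_P = V_A + ω_rod × AP, with AP = 0.0381 m along the rod.
Components: V_Px = −rω sinθ − a·ω_rod·sinφ = -3.4449 m/s;  V_Py = rω cosθ + a·ω_rod·cosφ = -0.54809 m/s.
|V_P| = √(V_Px² + V_Py²) = 3.4882 m/s.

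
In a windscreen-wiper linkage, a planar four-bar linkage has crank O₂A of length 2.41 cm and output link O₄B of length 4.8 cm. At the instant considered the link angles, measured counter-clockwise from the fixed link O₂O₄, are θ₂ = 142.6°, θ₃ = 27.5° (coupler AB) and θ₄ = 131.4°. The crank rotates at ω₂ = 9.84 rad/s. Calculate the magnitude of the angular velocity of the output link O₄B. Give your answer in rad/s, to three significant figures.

ω₂ = 9.84 rad/s
Differentiating the loop-closure r₂e^{iθ₂}+r₃e^{iθ₃}=r₁+r₄e^{iθ₄} gives r₂ω₂e^{iθ₂}+r₃ω₃e^{iθ₃}=r₄ω₄e^{iθ₄}.
Eliminating the other unknown: ω₄ = r₂ω₂ sin(θ₂−θ₃) / [r₄ sin(θ₄−θ₃)].
Numerator sine = +0.90557; denominator sine = +0.97072.
Result = 0.0241·9.84·(+0.90557) / (0.048·(+0.97072)) = +4.6089 rad/s; magnitude 4.6089 rad/s.

4.61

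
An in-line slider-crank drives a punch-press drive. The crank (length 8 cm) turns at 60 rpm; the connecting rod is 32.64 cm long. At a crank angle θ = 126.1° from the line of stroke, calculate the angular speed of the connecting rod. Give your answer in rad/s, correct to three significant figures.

0.926

ω = 6.283 rad/s (converted from 60 rpm).
The rod makes angle φ with the slider axis where L sinφ = r sinθ; differentiating, L cosφ·φ̇ = r ω cosθ.
L cosφ = √(L² − r² sin²θ) = 0.31994 m.
|ω_rod| = r ω |cosθ| / √(L² − r² sin²θ) = 0.08·6.283·0.58920/0.31994 = 0.92569 rad/s.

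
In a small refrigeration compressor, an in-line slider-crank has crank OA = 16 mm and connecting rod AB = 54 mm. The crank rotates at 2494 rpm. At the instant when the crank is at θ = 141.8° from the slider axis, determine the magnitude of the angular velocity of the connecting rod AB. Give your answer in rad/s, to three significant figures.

ω = 261.2 rad/s (converted from 2494 rpm).
The rod makes angle φ with the slider axis where L sinφ = r sinθ; differentiating, L cosφ·φ̇ = r ω cosθ.
L cosφ = √(L² − r² sin²θ) = 0.053086 m.
|ω_rod| = r ω |cosθ| / √(L² − r² sin²θ) = 0.016·261.2·0.78586/0.053086 = 61.86 rad/s.

61.9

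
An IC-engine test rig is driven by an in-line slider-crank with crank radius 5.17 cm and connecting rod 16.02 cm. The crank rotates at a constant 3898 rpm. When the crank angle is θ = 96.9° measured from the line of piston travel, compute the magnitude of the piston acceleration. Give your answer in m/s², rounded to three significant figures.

ω = 2π·3898/60 = 408.2 rad/s
x(θ) = r cosθ + √(L² − r² sin²θ); with ω constant, a = ω²·d²x/dθ².
d²x/dθ² = −r cosθ − r²(cos2θ)/√u − r⁴ sin²2θ/(4u^{3/2}),  u = L² − r² sin²θ = 0.0230297 m².
Substituting r = 0.0517 m, L = 0.1602 m, θ = 96.9°: d²x/dθ² = +0.023287 m.
a = ω²·d²x/dθ² = (408.2)²·(+0.023287) = +3880.2 m/s²;  |a| = 3880.2 m/s².

3880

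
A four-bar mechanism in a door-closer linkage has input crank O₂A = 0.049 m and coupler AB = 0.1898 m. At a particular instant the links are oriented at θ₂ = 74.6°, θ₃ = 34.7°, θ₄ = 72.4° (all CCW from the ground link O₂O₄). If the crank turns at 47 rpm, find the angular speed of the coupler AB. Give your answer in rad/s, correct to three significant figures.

0.0798

ω₂ = 4.922 rad/s (from 47 rpm).
Differentiating the loop-closure r₂e^{iθ₂}+r₃e^{iθ₃}=r₁+r₄e^{iθ₄} gives r₂ω₂e^{iθ₂}+r₃ω₃e^{iθ₃}=r₄ω₄e^{iθ₄}.
Eliminating the other unknown: ω₃ = r₂ω₂ sin(θ₄−θ₂) / [r₃ sin(θ₃−θ₄)].
Numerator sine = -0.03839; denominator sine = -0.61153.
Result = 0.049·4.922·(-0.03839) / (0.1898·(-0.61153)) = +0.079763 rad/s; magnitude 0.079763 rad/s.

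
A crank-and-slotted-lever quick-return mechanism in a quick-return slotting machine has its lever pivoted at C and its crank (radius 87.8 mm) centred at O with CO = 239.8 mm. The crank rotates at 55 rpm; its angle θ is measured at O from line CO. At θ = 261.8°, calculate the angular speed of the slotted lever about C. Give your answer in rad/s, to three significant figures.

ω = 5.76 rad/s (from 55 rpm).
Crank pin A relative to C: A = (d + r cosθ, r sinθ); lever angle φ = atan2(r sinθ, d + r cosθ).
Differentiating tanφ: φ̇ = rω(d cosθ + r)/(d² + r² + 2dr cosθ).
d² + r² + 2dr cosθ = |CA|² = 0.0592069 m²;  d cosθ + r = +0.053598 m.
|ω_lever| = |0.0878·5.76·+0.053598| / 0.0592069 = 0.45778 rad/s.

0.458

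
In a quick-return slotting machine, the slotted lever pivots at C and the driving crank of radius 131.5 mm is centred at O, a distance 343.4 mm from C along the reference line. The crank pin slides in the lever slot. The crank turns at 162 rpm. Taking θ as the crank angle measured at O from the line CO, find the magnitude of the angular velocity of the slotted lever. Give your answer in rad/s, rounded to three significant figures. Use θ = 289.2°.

ω = 16.96 rad/s (from 162 rpm).
Crank pin A relative to C: A = (d + r cosθ, r sinθ); lever angle φ = atan2(r sinθ, d + r cosθ).
Differentiating tanφ: φ̇ = rω(d cosθ + r)/(d² + r² + 2dr cosθ).
d² + r² + 2dr cosθ = |CA|² = 0.164917 m²;  d cosθ + r = +0.24443 m.
|ω_lever| = |0.1315·16.96·+0.24443| / 0.164917 = 3.3065 rad/s.

3.31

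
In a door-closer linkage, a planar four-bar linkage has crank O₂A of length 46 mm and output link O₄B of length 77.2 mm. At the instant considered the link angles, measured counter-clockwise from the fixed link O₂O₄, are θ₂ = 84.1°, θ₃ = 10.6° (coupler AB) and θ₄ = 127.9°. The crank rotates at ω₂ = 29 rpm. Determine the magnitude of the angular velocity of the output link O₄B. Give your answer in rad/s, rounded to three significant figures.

1.95

ω₂ = 3.037 rad/s (from 29 rpm).
Differentiating the loop-closure r₂e^{iθ₂}+r₃e^{iθ₃}=r₁+r₄e^{iθ₄} gives r₂ω₂e^{iθ₂}+r₃ω₃e^{iθ₃}=r₄ω₄e^{iθ₄}.
Eliminating the other unknown: ω₄ = r₂ω₂ sin(θ₂−θ₃) / [r₄ sin(θ₄−θ₃)].
Numerator sine = +0.95882; denominator sine = +0.88862.
Result = 0.046·3.037·(+0.95882) / (0.0772·(+0.88862)) = +1.9525 rad/s; magnitude 1.9525 rad/s.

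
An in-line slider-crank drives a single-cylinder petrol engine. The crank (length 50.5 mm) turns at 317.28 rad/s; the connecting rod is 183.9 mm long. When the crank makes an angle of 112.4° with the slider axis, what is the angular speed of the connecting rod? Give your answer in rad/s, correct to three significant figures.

34.3

ω = 317.3 rad/s
The rod makes angle φ with the slider axis where L sinφ = r sinθ; differentiating, L cosφ·φ̇ = r ω cosθ.
L cosφ = √(L² − r² sin²θ) = 0.17787 m.
|ω_rod| = r ω |cosθ| / √(L² − r² sin²θ) = 0.0505·317.3·0.38107/0.17787 = 34.326 rad/s.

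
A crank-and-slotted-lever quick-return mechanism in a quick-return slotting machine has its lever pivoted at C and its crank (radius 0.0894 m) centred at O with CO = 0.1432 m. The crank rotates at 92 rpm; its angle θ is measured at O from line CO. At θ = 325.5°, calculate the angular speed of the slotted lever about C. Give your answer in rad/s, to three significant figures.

ω = 9.634 rad/s (from 92 rpm).
Crank pin A relative to C: A = (d + r cosθ, r sinθ); lever angle φ = atan2(r sinθ, d + r cosθ).
Differentiating tanφ: φ̇ = rω(d cosθ + r)/(d² + r² + 2dr cosθ).
d² + r² + 2dr cosθ = |CA|² = 0.0495997 m²;  d cosθ + r = +0.20741 m.
|ω_lever| = |0.0894·9.634·+0.20741| / 0.0495997 = 3.6018 rad/s.

3.60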